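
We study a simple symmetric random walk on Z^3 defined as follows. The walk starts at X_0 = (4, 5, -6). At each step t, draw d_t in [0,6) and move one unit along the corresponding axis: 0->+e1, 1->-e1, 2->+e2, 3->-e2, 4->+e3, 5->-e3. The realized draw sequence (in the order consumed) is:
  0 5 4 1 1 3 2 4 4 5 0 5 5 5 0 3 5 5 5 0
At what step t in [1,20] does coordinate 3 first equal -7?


t=0: X=(4, 5, -6), d=0 → +e1, X_1=(5, 5, -6)
t=1: X=(5, 5, -6), d=5 → -e3, X_2=(5, 5, -7)
t=2: X=(5, 5, -7), d=4 → +e3, X_3=(5, 5, -6)
t=3: X=(5, 5, -6), d=1 → -e1, X_4=(4, 5, -6)
t=4: X=(4, 5, -6), d=1 → -e1, X_5=(3, 5, -6)
t=5: X=(3, 5, -6), d=3 → -e2, X_6=(3, 4, -6)
t=6: X=(3, 4, -6), d=2 → +e2, X_7=(3, 5, -6)
t=7: X=(3, 5, -6), d=4 → +e3, X_8=(3, 5, -5)
t=8: X=(3, 5, -5), d=4 → +e3, X_9=(3, 5, -4)
t=9: X=(3, 5, -4), d=5 → -e3, X_10=(3, 5, -5)
t=10: X=(3, 5, -5), d=0 → +e1, X_11=(4, 5, -5)
t=11: X=(4, 5, -5), d=5 → -e3, X_12=(4, 5, -6)
t=12: X=(4, 5, -6), d=5 → -e3, X_13=(4, 5, -7)
t=13: X=(4, 5, -7), d=5 → -e3, X_14=(4, 5, -8)
t=14: X=(4, 5, -8), d=0 → +e1, X_15=(5, 5, -8)
t=15: X=(5, 5, -8), d=3 → -e2, X_16=(5, 4, -8)
t=16: X=(5, 4, -8), d=5 → -e3, X_17=(5, 4, -9)
t=17: X=(5, 4, -9), d=5 → -e3, X_18=(5, 4, -10)
t=18: X=(5, 4, -10), d=5 → -e3, X_19=(5, 4, -11)
t=19: X=(5, 4, -11), d=0 → +e1, X_20=(6, 4, -11)

2


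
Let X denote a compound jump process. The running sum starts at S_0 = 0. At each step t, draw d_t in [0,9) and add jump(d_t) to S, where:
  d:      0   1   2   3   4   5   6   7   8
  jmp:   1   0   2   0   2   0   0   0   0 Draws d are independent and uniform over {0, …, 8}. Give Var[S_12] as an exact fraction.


Outcome values over d=0..8: [1, 0, 2, 0, 2, 0, 0, 0, 0]
Σy = 5, Σy² = 9, M = 9
μ = 5/9 = 5/9,  σ² = 9/9 − (5/9)² = 56/81
Independent increments: Var[S_12] = 12·σ² = 12·(56/81) = 224/27

224/27


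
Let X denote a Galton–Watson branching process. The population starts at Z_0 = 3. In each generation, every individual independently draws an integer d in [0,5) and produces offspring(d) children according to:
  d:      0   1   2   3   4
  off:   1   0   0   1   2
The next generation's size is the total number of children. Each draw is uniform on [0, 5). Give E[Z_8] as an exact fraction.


196608/390625

Outcome values over d=0..4: [1, 0, 0, 1, 2]
Σy = 4, Σy² = 6, M = 5
μ = 4/5 = 4/5,  σ² = 6/5 − (4/5)² = 14/25
E[Z_0] = 3
E[Z_1] = 4/5·E[Z_0] = 12/5
E[Z_2] = 4/5·E[Z_1] = 48/25
E[Z_3] = 4/5·E[Z_2] = 192/125
E[Z_4] = 4/5·E[Z_3] = 768/625
E[Z_5] = 4/5·E[Z_4] = 3072/3125
E[Z_6] = 4/5·E[Z_5] = 12288/15625
E[Z_7] = 4/5·E[Z_6] = 49152/78125
E[Z_8] = 4/5·E[Z_7] = 196608/390625


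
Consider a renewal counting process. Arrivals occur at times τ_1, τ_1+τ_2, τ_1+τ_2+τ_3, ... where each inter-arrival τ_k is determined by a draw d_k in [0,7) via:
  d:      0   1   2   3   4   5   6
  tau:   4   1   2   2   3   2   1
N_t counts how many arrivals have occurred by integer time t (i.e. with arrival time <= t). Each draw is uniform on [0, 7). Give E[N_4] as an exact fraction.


4146/2401

Inter-arrival values over d=0..6: [4, 1, 2, 2, 3, 2, 1]
Each d has probability 1/7, so the pmf of τ is: f(1) = 2/7, f(2) = 3/7, f(3) = 1/7, f(4) = 1/7
Renewal equation for m(n) = E[N_n]: condition on τ_1 = k (if k <= n, one arrival plus a fresh copy on the remaining n−k steps): m(n) = F(n) + Σ_{k<=n} f(k)·m(n−k), where F(n) = P(τ <= n) and m(0) = 0
m(1) = F(1) = 2/7
m(2) = F(2) + f(1)·m(1) = 5/7 + 2/7·2/7 = 39/49
m(3) = F(3) + f(1)·m(2) + f(2)·m(1) = 6/7 + 2/7·39/49 + 3/7·2/7 = 414/343
m(4) = F(4) + f(1)·m(3) + f(2)·m(2) + f(3)·m(1) = 1 + 2/7·414/343 + 3/7·39/49 + 1/7·2/7 = 4146/2401
E[N_4] = m(4) = 4146/2401


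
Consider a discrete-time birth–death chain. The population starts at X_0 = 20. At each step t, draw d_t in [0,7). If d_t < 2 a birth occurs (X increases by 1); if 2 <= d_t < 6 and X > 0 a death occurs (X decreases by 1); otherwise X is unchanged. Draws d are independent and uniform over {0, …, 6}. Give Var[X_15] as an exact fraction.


X can drop by at most 1 per step and X_0 = 20 > T = 15, so X_t >= 20 − t >= 5 > 0 for every t <= 15: the floor at 0 (the 'and X > 0' condition) never binds. Hence X_15 = X_0 + Σ_{t<15} Y_t with i.i.d. increments Y_t = y(d_t) ∈ {+1, −1, 0}.
Outcome values over d=0..6: [1, 1, -1, -1, -1, -1, 0]
Σy = -2, Σy² = 6, M = 7
μ = -2/7 = -2/7,  σ² = 6/7 − (-2/7)² = 38/49
Independent increments: Var[X_15] = 15·σ² = 15·(38/49) = 570/49

570/49


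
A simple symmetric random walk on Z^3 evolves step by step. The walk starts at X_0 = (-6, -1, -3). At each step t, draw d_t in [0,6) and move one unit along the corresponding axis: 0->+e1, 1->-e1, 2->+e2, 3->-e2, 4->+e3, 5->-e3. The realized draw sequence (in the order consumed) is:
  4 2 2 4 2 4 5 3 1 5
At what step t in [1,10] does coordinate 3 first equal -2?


t=0: X=(-6, -1, -3), d=4 → +e3, X_1=(-6, -1, -2)
t=1: X=(-6, -1, -2), d=2 → +e2, X_2=(-6, 0, -2)
t=2: X=(-6, 0, -2), d=2 → +e2, X_3=(-6, 1, -2)
t=3: X=(-6, 1, -2), d=4 → +e3, X_4=(-6, 1, -1)
t=4: X=(-6, 1, -1), d=2 → +e2, X_5=(-6, 2, -1)
t=5: X=(-6, 2, -1), d=4 → +e3, X_6=(-6, 2, 0)
t=6: X=(-6, 2, 0), d=5 → -e3, X_7=(-6, 2, -1)
t=7: X=(-6, 2, -1), d=3 → -e2, X_8=(-6, 1, -1)
t=8: X=(-6, 1, -1), d=1 → -e1, X_9=(-7, 1, -1)
t=9: X=(-7, 1, -1), d=5 → -e3, X_10=(-7, 1, -2)

1


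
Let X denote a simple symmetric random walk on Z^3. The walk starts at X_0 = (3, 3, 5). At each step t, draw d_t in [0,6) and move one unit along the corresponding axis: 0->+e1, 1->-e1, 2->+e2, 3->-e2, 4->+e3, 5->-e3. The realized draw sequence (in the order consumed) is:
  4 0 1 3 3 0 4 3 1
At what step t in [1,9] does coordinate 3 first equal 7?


7

t=0: X=(3, 3, 5), d=4 → +e3, X_1=(3, 3, 6)
t=1: X=(3, 3, 6), d=0 → +e1, X_2=(4, 3, 6)
t=2: X=(4, 3, 6), d=1 → -e1, X_3=(3, 3, 6)
t=3: X=(3, 3, 6), d=3 → -e2, X_4=(3, 2, 6)
t=4: X=(3, 2, 6), d=3 → -e2, X_5=(3, 1, 6)
t=5: X=(3, 1, 6), d=0 → +e1, X_6=(4, 1, 6)
t=6: X=(4, 1, 6), d=4 → +e3, X_7=(4, 1, 7)
t=7: X=(4, 1, 7), d=3 → -e2, X_8=(4, 0, 7)
t=8: X=(4, 0, 7), d=1 → -e1, X_9=(3, 0, 7)


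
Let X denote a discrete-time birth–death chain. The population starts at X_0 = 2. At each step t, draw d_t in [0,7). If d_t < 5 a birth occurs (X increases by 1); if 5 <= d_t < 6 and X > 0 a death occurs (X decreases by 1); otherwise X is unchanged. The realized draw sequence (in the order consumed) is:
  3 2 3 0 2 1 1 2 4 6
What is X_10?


11

t=0: X=2, d=3 → birth, X_1=3
t=1: X=3, d=2 → birth, X_2=4
t=2: X=4, d=3 → birth, X_3=5
t=3: X=5, d=0 → birth, X_4=6
t=4: X=6, d=2 → birth, X_5=7
t=5: X=7, d=1 → birth, X_6=8
t=6: X=8, d=1 → birth, X_7=9
t=7: X=9, d=2 → birth, X_8=10
t=8: X=10, d=4 → birth, X_9=11
t=9: X=11, d=6 → hold, X_10=11


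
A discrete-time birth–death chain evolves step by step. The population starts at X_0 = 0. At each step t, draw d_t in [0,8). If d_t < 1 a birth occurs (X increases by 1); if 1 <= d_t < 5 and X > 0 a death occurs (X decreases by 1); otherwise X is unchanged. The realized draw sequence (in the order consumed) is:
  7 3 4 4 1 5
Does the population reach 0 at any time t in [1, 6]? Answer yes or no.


t=0: X=0, d=7 → hold, X_1=0
t=1: X=0, d=3 → hold, X_2=0
t=2: X=0, d=4 → hold, X_3=0
t=3: X=0, d=4 → hold, X_4=0
t=4: X=0, d=1 → hold, X_5=0
t=5: X=0, d=5 → hold, X_6=0

yes


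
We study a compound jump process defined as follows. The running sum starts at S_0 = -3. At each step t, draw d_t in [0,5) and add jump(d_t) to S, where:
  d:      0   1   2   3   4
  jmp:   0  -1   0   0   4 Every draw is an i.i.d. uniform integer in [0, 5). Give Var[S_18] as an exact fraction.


Outcome values over d=0..4: [0, -1, 0, 0, 4]
Σy = 3, Σy² = 17, M = 5
μ = 3/5 = 3/5,  σ² = 17/5 − (3/5)² = 76/25
Independent increments: Var[S_18] = 18·σ² = 18·(76/25) = 1368/25

1368/25


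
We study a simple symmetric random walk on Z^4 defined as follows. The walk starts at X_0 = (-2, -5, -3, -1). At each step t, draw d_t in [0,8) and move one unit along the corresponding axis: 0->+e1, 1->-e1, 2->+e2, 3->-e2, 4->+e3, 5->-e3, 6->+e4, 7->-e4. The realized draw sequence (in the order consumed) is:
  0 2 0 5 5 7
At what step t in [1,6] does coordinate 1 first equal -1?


t=0: X=(-2, -5, -3, -1), d=0 → +e1, X_1=(-1, -5, -3, -1)
t=1: X=(-1, -5, -3, -1), d=2 → +e2, X_2=(-1, -4, -3, -1)
t=2: X=(-1, -4, -3, -1), d=0 → +e1, X_3=(0, -4, -3, -1)
t=3: X=(0, -4, -3, -1), d=5 → -e3, X_4=(0, -4, -4, -1)
t=4: X=(0, -4, -4, -1), d=5 → -e3, X_5=(0, -4, -5, -1)
t=5: X=(0, -4, -5, -1), d=7 → -e4, X_6=(0, -4, -5, -2)

1


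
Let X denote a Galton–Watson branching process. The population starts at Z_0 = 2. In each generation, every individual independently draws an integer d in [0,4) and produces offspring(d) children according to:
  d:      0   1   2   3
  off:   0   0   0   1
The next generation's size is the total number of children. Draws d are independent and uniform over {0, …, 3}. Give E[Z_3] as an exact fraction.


Outcome values over d=0..3: [0, 0, 0, 1]
Σy = 1, Σy² = 1, M = 4
μ = 1/4 = 1/4,  σ² = 1/4 − (1/4)² = 3/16
E[Z_0] = 2
E[Z_1] = 1/4·E[Z_0] = 1/2
E[Z_2] = 1/4·E[Z_1] = 1/8
E[Z_3] = 1/4·E[Z_2] = 1/32

1/32


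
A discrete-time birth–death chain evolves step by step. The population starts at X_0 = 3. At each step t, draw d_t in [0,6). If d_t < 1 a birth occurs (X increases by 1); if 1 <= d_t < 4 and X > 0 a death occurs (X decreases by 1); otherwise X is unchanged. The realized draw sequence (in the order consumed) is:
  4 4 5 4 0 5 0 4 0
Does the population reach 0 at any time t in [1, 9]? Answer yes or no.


t=0: X=3, d=4 → hold, X_1=3
t=1: X=3, d=4 → hold, X_2=3
t=2: X=3, d=5 → hold, X_3=3
t=3: X=3, d=4 → hold, X_4=3
t=4: X=3, d=0 → birth, X_5=4
t=5: X=4, d=5 → hold, X_6=4
t=6: X=4, d=0 → birth, X_7=5
t=7: X=5, d=4 → hold, X_8=5
t=8: X=5, d=0 → birth, X_9=6

no


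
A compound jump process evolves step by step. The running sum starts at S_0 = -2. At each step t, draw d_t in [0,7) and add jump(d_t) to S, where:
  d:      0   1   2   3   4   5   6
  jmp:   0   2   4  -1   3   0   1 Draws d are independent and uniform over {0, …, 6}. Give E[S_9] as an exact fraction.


Outcome values over d=0..6: [0, 2, 4, -1, 3, 0, 1]
Σy = 9, Σy² = 31, M = 7
μ = 9/7 = 9/7,  σ² = 31/7 − (9/7)² = 136/49
E[S_9] = -2 + 9·(9/7) = 67/7

67/7


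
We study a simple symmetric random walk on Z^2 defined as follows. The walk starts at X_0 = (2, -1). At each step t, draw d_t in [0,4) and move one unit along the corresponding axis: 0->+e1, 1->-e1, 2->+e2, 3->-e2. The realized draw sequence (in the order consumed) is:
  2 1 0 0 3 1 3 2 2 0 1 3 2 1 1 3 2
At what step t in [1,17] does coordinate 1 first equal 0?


t=0: X=(2, -1), d=2 → +e2, X_1=(2, 0)
t=1: X=(2, 0), d=1 → -e1, X_2=(1, 0)
t=2: X=(1, 0), d=0 → +e1, X_3=(2, 0)
t=3: X=(2, 0), d=0 → +e1, X_4=(3, 0)
t=4: X=(3, 0), d=3 → -e2, X_5=(3, -1)
t=5: X=(3, -1), d=1 → -e1, X_6=(2, -1)
t=6: X=(2, -1), d=3 → -e2, X_7=(2, -2)
t=7: X=(2, -2), d=2 → +e2, X_8=(2, -1)
t=8: X=(2, -1), d=2 → +e2, X_9=(2, 0)
t=9: X=(2, 0), d=0 → +e1, X_10=(3, 0)
t=10: X=(3, 0), d=1 → -e1, X_11=(2, 0)
t=11: X=(2, 0), d=3 → -e2, X_12=(2, -1)
t=12: X=(2, -1), d=2 → +e2, X_13=(2, 0)
t=13: X=(2, 0), d=1 → -e1, X_14=(1, 0)
t=14: X=(1, 0), d=1 → -e1, X_15=(0, 0)
t=15: X=(0, 0), d=3 → -e2, X_16=(0, -1)
t=16: X=(0, -1), d=2 → +e2, X_17=(0, 0)

15


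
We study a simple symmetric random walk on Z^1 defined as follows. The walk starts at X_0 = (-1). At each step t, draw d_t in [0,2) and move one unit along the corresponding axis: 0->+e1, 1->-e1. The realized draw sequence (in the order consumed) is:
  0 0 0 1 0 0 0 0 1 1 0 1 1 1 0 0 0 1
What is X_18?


(3)

t=0: X=(-1), d=0 → +e1, X_1=(0)
t=1: X=(0), d=0 → +e1, X_2=(1)
t=2: X=(1), d=0 → +e1, X_3=(2)
t=3: X=(2), d=1 → -e1, X_4=(1)
t=4: X=(1), d=0 → +e1, X_5=(2)
t=5: X=(2), d=0 → +e1, X_6=(3)
t=6: X=(3), d=0 → +e1, X_7=(4)
t=7: X=(4), d=0 → +e1, X_8=(5)
t=8: X=(5), d=1 → -e1, X_9=(4)
t=9: X=(4), d=1 → -e1, X_10=(3)
t=10: X=(3), d=0 → +e1, X_11=(4)
t=11: X=(4), d=1 → -e1, X_12=(3)
t=12: X=(3), d=1 → -e1, X_13=(2)
t=13: X=(2), d=1 → -e1, X_14=(1)
t=14: X=(1), d=0 → +e1, X_15=(2)
t=15: X=(2), d=0 → +e1, X_16=(3)
t=16: X=(3), d=0 → +e1, X_17=(4)
t=17: X=(4), d=1 → -e1, X_18=(3)


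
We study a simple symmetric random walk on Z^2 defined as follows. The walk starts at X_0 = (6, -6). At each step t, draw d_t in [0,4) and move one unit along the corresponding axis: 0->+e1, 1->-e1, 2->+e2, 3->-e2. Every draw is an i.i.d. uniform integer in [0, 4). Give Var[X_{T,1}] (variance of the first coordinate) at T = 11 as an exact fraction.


Outcome values over d=0..3: [1, -1, 0, 0]
Σy = 0, Σy² = 2, M = 4
μ = 0/4 = 0,  σ² = 2/4 − (0)² = 1/2
Independent increments: Var[X_11] = 11·σ² = 11·(1/2) = 11/2

11/2


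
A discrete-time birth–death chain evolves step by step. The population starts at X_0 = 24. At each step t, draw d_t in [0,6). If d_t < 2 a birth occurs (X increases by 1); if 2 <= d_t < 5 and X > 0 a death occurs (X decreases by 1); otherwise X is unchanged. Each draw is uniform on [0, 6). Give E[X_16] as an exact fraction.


64/3

X can drop by at most 1 per step and X_0 = 24 > T = 16, so X_t >= 24 − t >= 8 > 0 for every t <= 16: the floor at 0 (the 'and X > 0' condition) never binds. Hence X_16 = X_0 + Σ_{t<16} Y_t with i.i.d. increments Y_t = y(d_t) ∈ {+1, −1, 0}.
Outcome values over d=0..5: [1, 1, -1, -1, -1, 0]
Σy = -1, Σy² = 5, M = 6
μ = -1/6 = -1/6,  σ² = 5/6 − (-1/6)² = 29/36
E[X_16] = 24 + 16·(-1/6) = 64/3


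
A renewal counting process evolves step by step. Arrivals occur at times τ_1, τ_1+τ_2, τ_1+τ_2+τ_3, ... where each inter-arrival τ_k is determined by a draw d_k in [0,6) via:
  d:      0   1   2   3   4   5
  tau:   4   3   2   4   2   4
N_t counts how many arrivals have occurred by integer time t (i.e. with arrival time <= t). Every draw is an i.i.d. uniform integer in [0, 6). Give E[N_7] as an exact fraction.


Inter-arrival values over d=0..5: [4, 3, 2, 4, 2, 4]
Each d has probability 1/6, so the pmf of τ is: f(2) = 1/3, f(3) = 1/6, f(4) = 1/2
Renewal equation for m(n) = E[N_n]: condition on τ_1 = k (if k <= n, one arrival plus a fresh copy on the remaining n−k steps): m(n) = F(n) + Σ_{k<=n} f(k)·m(n−k), where F(n) = P(τ <= n) and m(0) = 0
m(1) = F(1) = 0
m(2) = F(2) = 1/3
m(3) = F(3) = 1/2
m(4) = F(4) + f(2)·m(2) = 1 + 1/3·1/3 = 10/9
m(5) = F(5) + f(2)·m(3) + f(3)·m(2) = 1 + 1/3·1/2 + 1/6·1/3 = 11/9
m(6) = F(6) + f(2)·m(4) + f(3)·m(3) + f(4)·m(2) = 1 + 1/3·10/9 + 1/6·1/2 + 1/2·1/3 = 175/108
m(7) = F(7) + f(2)·m(5) + f(3)·m(4) + f(4)·m(3) = 1 + 1/3·11/9 + 1/6·10/9 + 1/2·1/2 = 199/108
E[N_7] = m(7) = 199/108

199/108


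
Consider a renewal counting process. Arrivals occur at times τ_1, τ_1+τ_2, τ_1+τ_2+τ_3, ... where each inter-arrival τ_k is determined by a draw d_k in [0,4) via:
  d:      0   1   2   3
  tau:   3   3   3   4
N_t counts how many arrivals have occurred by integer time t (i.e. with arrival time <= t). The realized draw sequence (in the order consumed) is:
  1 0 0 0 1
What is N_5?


draw d_1=1: τ_1=3, arrival time A_1=3
draw d_2=0: τ_2=3, arrival time A_2=6
draw d_3=0: τ_3=3, arrival time A_3=9
draw d_4=0: τ_4=3, arrival time A_4=12
draw d_5=1: τ_5=3, arrival time A_5=15
N_t over t=0..5: 0:0 1:0 2:0 3:1 4:1 5:1

1


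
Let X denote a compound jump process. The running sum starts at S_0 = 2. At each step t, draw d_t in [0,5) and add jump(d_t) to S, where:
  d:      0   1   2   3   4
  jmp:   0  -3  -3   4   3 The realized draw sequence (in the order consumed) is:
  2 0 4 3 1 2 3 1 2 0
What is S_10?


t=0: S=2, d=2, jump=-3, S_1=-1
t=1: S=-1, d=0, jump=0, S_2=-1
t=2: S=-1, d=4, jump=3, S_3=2
t=3: S=2, d=3, jump=4, S_4=6
t=4: S=6, d=1, jump=-3, S_5=3
t=5: S=3, d=2, jump=-3, S_6=0
t=6: S=0, d=3, jump=4, S_7=4
t=7: S=4, d=1, jump=-3, S_8=1
t=8: S=1, d=2, jump=-3, S_9=-2
t=9: S=-2, d=0, jump=0, S_10=-2

-2


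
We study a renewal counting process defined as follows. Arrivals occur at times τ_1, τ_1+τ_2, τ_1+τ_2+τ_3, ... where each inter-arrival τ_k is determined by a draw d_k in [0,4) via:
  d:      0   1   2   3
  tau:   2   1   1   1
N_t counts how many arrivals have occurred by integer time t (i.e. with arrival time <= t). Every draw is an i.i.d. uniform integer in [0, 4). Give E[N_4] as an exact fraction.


Inter-arrival values over d=0..3: [2, 1, 1, 1]
Each d has probability 1/4, so the pmf of τ is: f(1) = 3/4, f(2) = 1/4
Renewal equation for m(n) = E[N_n]: condition on τ_1 = k (if k <= n, one arrival plus a fresh copy on the remaining n−k steps): m(n) = F(n) + Σ_{k<=n} f(k)·m(n−k), where F(n) = P(τ <= n) and m(0) = 0
m(1) = F(1) = 3/4
m(2) = F(2) + f(1)·m(1) = 1 + 3/4·3/4 = 25/16
m(3) = F(3) + f(1)·m(2) + f(2)·m(1) = 1 + 3/4·25/16 + 1/4·3/4 = 151/64
m(4) = F(4) + f(1)·m(3) + f(2)·m(2) = 1 + 3/4·151/64 + 1/4·25/16 = 809/256
E[N_4] = m(4) = 809/256

809/256


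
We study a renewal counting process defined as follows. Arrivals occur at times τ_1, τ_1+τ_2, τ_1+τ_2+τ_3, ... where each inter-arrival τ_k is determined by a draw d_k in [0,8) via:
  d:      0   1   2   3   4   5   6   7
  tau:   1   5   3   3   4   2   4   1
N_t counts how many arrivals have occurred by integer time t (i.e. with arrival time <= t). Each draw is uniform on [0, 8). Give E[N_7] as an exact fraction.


Inter-arrival values over d=0..7: [1, 5, 3, 3, 4, 2, 4, 1]
Each d has probability 1/8, so the pmf of τ is: f(1) = 1/4, f(2) = 1/8, f(3) = 1/4, f(4) = 1/4, f(5) = 1/8
Renewal equation for m(n) = E[N_n]: condition on τ_1 = k (if k <= n, one arrival plus a fresh copy on the remaining n−k steps): m(n) = F(n) + Σ_{k<=n} f(k)·m(n−k), where F(n) = P(τ <= n) and m(0) = 0
m(1) = F(1) = 1/4
m(2) = F(2) + f(1)·m(1) = 3/8 + 1/4·1/4 = 7/16
m(3) = F(3) + f(1)·m(2) + f(2)·m(1) = 5/8 + 1/4·7/16 + 1/8·1/4 = 49/64
m(4) = F(4) + f(1)·m(3) + f(2)·m(2) + f(3)·m(1) = 7/8 + 1/4·49/64 + 1/8·7/16 + 1/4·1/4 = 303/256
m(5) = F(5) + f(1)·m(4) + f(2)·m(3) + f(3)·m(2) + f(4)·m(1) = 1 + 1/4·303/256 + 1/8·49/64 + 1/4·7/16 + 1/4·1/4 = 1601/1024
m(6) = F(6) + f(1)·m(5) + f(2)·m(4) + f(3)·m(3) + f(4)·m(2) + f(5)·m(1) = 1 + 1/4·1601/1024 + 1/8·303/256 + 1/4·49/64 + 1/4·7/16 + 1/8·1/4 = 7663/4096
m(7) = F(7) + f(1)·m(6) + f(2)·m(5) + f(3)·m(4) + f(4)·m(3) + f(5)·m(2) = 1 + 1/4·7663/4096 + 1/8·1601/1024 + 1/4·303/256 + 1/4·49/64 + 1/8·7/16 = 36129/16384
E[N_7] = m(7) = 36129/16384

36129/16384


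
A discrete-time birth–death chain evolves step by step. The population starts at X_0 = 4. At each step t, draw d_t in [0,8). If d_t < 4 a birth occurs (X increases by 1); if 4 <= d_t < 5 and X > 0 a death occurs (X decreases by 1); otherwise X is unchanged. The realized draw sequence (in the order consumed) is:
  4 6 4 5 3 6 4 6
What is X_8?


2

t=0: X=4, d=4 → death, X_1=3
t=1: X=3, d=6 → hold, X_2=3
t=2: X=3, d=4 → death, X_3=2
t=3: X=2, d=5 → hold, X_4=2
t=4: X=2, d=3 → birth, X_5=3
t=5: X=3, d=6 → hold, X_6=3
t=6: X=3, d=4 → death, X_7=2
t=7: X=2, d=6 → hold, X_8=2


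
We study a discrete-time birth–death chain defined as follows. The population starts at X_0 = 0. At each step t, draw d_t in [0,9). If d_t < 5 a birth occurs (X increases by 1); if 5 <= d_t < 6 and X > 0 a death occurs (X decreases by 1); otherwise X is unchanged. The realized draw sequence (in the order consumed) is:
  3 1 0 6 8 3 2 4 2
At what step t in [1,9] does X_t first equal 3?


3

t=0: X=0, d=3 → birth, X_1=1
t=1: X=1, d=1 → birth, X_2=2
t=2: X=2, d=0 → birth, X_3=3
t=3: X=3, d=6 → hold, X_4=3
t=4: X=3, d=8 → hold, X_5=3
t=5: X=3, d=3 → birth, X_6=4
t=6: X=4, d=2 → birth, X_7=5
t=7: X=5, d=4 → birth, X_8=6
t=8: X=6, d=2 → birth, X_9=7


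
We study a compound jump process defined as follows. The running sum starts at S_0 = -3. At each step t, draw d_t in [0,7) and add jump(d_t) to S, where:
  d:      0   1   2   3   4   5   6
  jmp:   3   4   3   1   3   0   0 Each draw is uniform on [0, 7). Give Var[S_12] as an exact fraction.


Outcome values over d=0..6: [3, 4, 3, 1, 3, 0, 0]
Σy = 14, Σy² = 44, M = 7
μ = 14/7 = 2,  σ² = 44/7 − (2)² = 16/7
Independent increments: Var[S_12] = 12·σ² = 12·(16/7) = 192/7

192/7


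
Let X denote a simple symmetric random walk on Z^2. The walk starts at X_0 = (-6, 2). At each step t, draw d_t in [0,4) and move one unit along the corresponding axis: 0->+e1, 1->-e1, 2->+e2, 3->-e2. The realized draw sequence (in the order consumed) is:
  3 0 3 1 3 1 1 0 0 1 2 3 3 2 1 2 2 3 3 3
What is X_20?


t=0: X=(-6, 2), d=3 → -e2, X_1=(-6, 1)
t=1: X=(-6, 1), d=0 → +e1, X_2=(-5, 1)
t=2: X=(-5, 1), d=3 → -e2, X_3=(-5, 0)
t=3: X=(-5, 0), d=1 → -e1, X_4=(-6, 0)
t=4: X=(-6, 0), d=3 → -e2, X_5=(-6, -1)
t=5: X=(-6, -1), d=1 → -e1, X_6=(-7, -1)
t=6: X=(-7, -1), d=1 → -e1, X_7=(-8, -1)
t=7: X=(-8, -1), d=0 → +e1, X_8=(-7, -1)
t=8: X=(-7, -1), d=0 → +e1, X_9=(-6, -1)
t=9: X=(-6, -1), d=1 → -e1, X_10=(-7, -1)
t=10: X=(-7, -1), d=2 → +e2, X_11=(-7, 0)
t=11: X=(-7, 0), d=3 → -e2, X_12=(-7, -1)
t=12: X=(-7, -1), d=3 → -e2, X_13=(-7, -2)
t=13: X=(-7, -2), d=2 → +e2, X_14=(-7, -1)
t=14: X=(-7, -1), d=1 → -e1, X_15=(-8, -1)
t=15: X=(-8, -1), d=2 → +e2, X_16=(-8, 0)
t=16: X=(-8, 0), d=2 → +e2, X_17=(-8, 1)
t=17: X=(-8, 1), d=3 → -e2, X_18=(-8, 0)
t=18: X=(-8, 0), d=3 → -e2, X_19=(-8, -1)
t=19: X=(-8, -1), d=3 → -e2, X_20=(-8, -2)

(-8, -2)


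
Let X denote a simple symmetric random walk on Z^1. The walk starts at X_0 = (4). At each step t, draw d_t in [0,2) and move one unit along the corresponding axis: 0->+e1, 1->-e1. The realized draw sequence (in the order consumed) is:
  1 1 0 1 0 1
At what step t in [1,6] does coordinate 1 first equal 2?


2

t=0: X=(4), d=1 → -e1, X_1=(3)
t=1: X=(3), d=1 → -e1, X_2=(2)
t=2: X=(2), d=0 → +e1, X_3=(3)
t=3: X=(3), d=1 → -e1, X_4=(2)
t=4: X=(2), d=0 → +e1, X_5=(3)
t=5: X=(3), d=1 → -e1, X_6=(2)


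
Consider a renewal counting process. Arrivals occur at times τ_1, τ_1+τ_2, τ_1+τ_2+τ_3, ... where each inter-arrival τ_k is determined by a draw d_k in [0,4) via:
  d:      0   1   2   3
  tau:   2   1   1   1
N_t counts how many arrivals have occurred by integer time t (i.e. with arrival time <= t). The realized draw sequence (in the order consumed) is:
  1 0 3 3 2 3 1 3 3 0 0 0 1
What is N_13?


10

draw d_1=1: τ_1=1, arrival time A_1=1
draw d_2=0: τ_2=2, arrival time A_2=3
draw d_3=3: τ_3=1, arrival time A_3=4
draw d_4=3: τ_4=1, arrival time A_4=5
draw d_5=2: τ_5=1, arrival time A_5=6
draw d_6=3: τ_6=1, arrival time A_6=7
draw d_7=1: τ_7=1, arrival time A_7=8
draw d_8=3: τ_8=1, arrival time A_8=9
draw d_9=3: τ_9=1, arrival time A_9=10
draw d_10=0: τ_10=2, arrival time A_10=12
draw d_11=0: τ_11=2, arrival time A_11=14
draw d_12=0: τ_12=2, arrival time A_12=16
draw d_13=1: τ_13=1, arrival time A_13=17
N_t over t=0..13: 0:0 1:1 2:1 3:2 4:3 5:4 6:5 7:6 8:7 9:8 10:9 11:9 12:10 13:10


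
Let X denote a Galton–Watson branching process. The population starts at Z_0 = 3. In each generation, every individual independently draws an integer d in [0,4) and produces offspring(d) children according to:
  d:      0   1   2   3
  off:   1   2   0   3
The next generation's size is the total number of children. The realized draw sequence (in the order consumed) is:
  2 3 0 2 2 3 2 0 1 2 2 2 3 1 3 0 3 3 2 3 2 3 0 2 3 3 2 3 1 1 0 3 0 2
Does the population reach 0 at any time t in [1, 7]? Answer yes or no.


gen 0: Z_0=3, draws=[2, 3, 0], offspring=[0, 3, 1], Z_1=4
gen 1: Z_1=4, draws=[2, 2, 3, 2], offspring=[0, 0, 3, 0], Z_2=3
gen 2: Z_2=3, draws=[0, 1, 2], offspring=[1, 2, 0], Z_3=3
gen 3: Z_3=3, draws=[2, 2, 3], offspring=[0, 0, 3], Z_4=3
gen 4: Z_4=3, draws=[1, 3, 0], offspring=[2, 3, 1], Z_5=6
gen 5: Z_5=6, draws=[3, 3, 2, 3, 2, 3], offspring=[3, 3, 0, 3, 0, 3], Z_6=12
gen 6: Z_6=12, draws=[0, 2, 3, 3, 2, 3, 1, 1, 0, 3, 0, 2], offspring=[1, 0, 3, 3, 0, 3, 2, 2, 1, 3, 1, 0], Z_7=19

no


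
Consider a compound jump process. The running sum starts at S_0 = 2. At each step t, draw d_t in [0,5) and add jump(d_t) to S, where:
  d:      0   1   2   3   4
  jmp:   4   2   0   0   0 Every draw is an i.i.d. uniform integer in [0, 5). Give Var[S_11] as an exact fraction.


704/25

Outcome values over d=0..4: [4, 2, 0, 0, 0]
Σy = 6, Σy² = 20, M = 5
μ = 6/5 = 6/5,  σ² = 20/5 − (6/5)² = 64/25
Independent increments: Var[S_11] = 11·σ² = 11·(64/25) = 704/25


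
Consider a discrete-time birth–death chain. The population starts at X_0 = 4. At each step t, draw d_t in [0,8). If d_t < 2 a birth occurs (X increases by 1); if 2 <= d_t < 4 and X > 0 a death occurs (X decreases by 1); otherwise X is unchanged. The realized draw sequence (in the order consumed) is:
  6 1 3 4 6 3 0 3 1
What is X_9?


t=0: X=4, d=6 → hold, X_1=4
t=1: X=4, d=1 → birth, X_2=5
t=2: X=5, d=3 → death, X_3=4
t=3: X=4, d=4 → hold, X_4=4
t=4: X=4, d=6 → hold, X_5=4
t=5: X=4, d=3 → death, X_6=3
t=6: X=3, d=0 → birth, X_7=4
t=7: X=4, d=3 → death, X_8=3
t=8: X=3, d=1 → birth, X_9=4

4


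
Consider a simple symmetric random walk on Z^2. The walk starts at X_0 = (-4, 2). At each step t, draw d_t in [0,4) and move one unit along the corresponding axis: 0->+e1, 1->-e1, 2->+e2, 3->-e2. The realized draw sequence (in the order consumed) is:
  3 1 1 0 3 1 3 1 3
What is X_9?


t=0: X=(-4, 2), d=3 → -e2, X_1=(-4, 1)
t=1: X=(-4, 1), d=1 → -e1, X_2=(-5, 1)
t=2: X=(-5, 1), d=1 → -e1, X_3=(-6, 1)
t=3: X=(-6, 1), d=0 → +e1, X_4=(-5, 1)
t=4: X=(-5, 1), d=3 → -e2, X_5=(-5, 0)
t=5: X=(-5, 0), d=1 → -e1, X_6=(-6, 0)
t=6: X=(-6, 0), d=3 → -e2, X_7=(-6, -1)
t=7: X=(-6, -1), d=1 → -e1, X_8=(-7, -1)
t=8: X=(-7, -1), d=3 → -e2, X_9=(-7, -2)

(-7, -2)


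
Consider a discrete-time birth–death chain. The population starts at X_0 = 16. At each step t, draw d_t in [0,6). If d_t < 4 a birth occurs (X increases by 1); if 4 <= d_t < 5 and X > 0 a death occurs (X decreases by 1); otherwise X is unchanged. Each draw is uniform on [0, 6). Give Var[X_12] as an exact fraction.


X can drop by at most 1 per step and X_0 = 16 > T = 12, so X_t >= 16 − t >= 4 > 0 for every t <= 12: the floor at 0 (the 'and X > 0' condition) never binds. Hence X_12 = X_0 + Σ_{t<12} Y_t with i.i.d. increments Y_t = y(d_t) ∈ {+1, −1, 0}.
Outcome values over d=0..5: [1, 1, 1, 1, -1, 0]
Σy = 3, Σy² = 5, M = 6
μ = 3/6 = 1/2,  σ² = 5/6 − (1/2)² = 7/12
Independent increments: Var[X_12] = 12·σ² = 12·(7/12) = 7

7


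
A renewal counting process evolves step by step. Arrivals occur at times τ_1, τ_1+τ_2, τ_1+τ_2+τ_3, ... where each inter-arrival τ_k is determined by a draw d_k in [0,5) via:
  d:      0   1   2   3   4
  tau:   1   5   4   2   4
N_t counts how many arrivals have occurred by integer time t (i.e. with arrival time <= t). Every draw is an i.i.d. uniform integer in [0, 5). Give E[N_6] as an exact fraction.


26431/15625

Inter-arrival values over d=0..4: [1, 5, 4, 2, 4]
Each d has probability 1/5, so the pmf of τ is: f(1) = 1/5, f(2) = 1/5, f(4) = 2/5, f(5) = 1/5
Renewal equation for m(n) = E[N_n]: condition on τ_1 = k (if k <= n, one arrival plus a fresh copy on the remaining n−k steps): m(n) = F(n) + Σ_{k<=n} f(k)·m(n−k), where F(n) = P(τ <= n) and m(0) = 0
m(1) = F(1) = 1/5
m(2) = F(2) + f(1)·m(1) = 2/5 + 1/5·1/5 = 11/25
m(3) = F(3) + f(1)·m(2) + f(2)·m(1) = 2/5 + 1/5·11/25 + 1/5·1/5 = 66/125
m(4) = F(4) + f(1)·m(3) + f(2)·m(2) = 4/5 + 1/5·66/125 + 1/5·11/25 = 621/625
m(5) = F(5) + f(1)·m(4) + f(2)·m(3) + f(4)·m(1) = 1 + 1/5·621/625 + 1/5·66/125 + 2/5·1/5 = 4326/3125
m(6) = F(6) + f(1)·m(5) + f(2)·m(4) + f(4)·m(2) + f(5)·m(1) = 1 + 1/5·4326/3125 + 1/5·621/625 + 2/5·11/25 + 1/5·1/5 = 26431/15625
E[N_6] = m(6) = 26431/15625


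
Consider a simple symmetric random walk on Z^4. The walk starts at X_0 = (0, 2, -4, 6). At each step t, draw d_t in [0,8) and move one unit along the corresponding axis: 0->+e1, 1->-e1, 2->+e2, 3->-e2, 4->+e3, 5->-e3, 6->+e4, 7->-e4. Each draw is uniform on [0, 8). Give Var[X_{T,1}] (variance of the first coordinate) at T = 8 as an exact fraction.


Outcome values over d=0..7: [1, -1, 0, 0, 0, 0, 0, 0]
Σy = 0, Σy² = 2, M = 8
μ = 0/8 = 0,  σ² = 2/8 − (0)² = 1/4
Independent increments: Var[X_8] = 8·σ² = 8·(1/4) = 2

2


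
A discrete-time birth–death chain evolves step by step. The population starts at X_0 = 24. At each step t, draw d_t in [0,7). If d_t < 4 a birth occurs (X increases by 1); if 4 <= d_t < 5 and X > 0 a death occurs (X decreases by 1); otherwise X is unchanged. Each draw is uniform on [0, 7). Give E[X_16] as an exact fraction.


216/7

X can drop by at most 1 per step and X_0 = 24 > T = 16, so X_t >= 24 − t >= 8 > 0 for every t <= 16: the floor at 0 (the 'and X > 0' condition) never binds. Hence X_16 = X_0 + Σ_{t<16} Y_t with i.i.d. increments Y_t = y(d_t) ∈ {+1, −1, 0}.
Outcome values over d=0..6: [1, 1, 1, 1, -1, 0, 0]
Σy = 3, Σy² = 5, M = 7
μ = 3/7 = 3/7,  σ² = 5/7 − (3/7)² = 26/49
E[X_16] = 24 + 16·(3/7) = 216/7


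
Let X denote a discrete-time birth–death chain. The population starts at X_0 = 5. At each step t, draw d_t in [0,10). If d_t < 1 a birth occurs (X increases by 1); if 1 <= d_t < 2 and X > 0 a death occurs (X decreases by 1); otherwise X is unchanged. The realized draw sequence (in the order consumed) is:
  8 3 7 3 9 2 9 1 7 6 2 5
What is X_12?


4

t=0: X=5, d=8 → hold, X_1=5
t=1: X=5, d=3 → hold, X_2=5
t=2: X=5, d=7 → hold, X_3=5
t=3: X=5, d=3 → hold, X_4=5
t=4: X=5, d=9 → hold, X_5=5
t=5: X=5, d=2 → hold, X_6=5
t=6: X=5, d=9 → hold, X_7=5
t=7: X=5, d=1 → death, X_8=4
t=8: X=4, d=7 → hold, X_9=4
t=9: X=4, d=6 → hold, X_10=4
t=10: X=4, d=2 → hold, X_11=4
t=11: X=4, d=5 → hold, X_12=4


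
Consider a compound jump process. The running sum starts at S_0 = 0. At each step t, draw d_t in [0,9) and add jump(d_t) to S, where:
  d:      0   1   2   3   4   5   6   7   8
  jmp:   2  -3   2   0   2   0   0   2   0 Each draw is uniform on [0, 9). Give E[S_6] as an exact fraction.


10/3

Outcome values over d=0..8: [2, -3, 2, 0, 2, 0, 0, 2, 0]
Σy = 5, Σy² = 25, M = 9
μ = 5/9 = 5/9,  σ² = 25/9 − (5/9)² = 200/81
E[S_6] = 0 + 6·(5/9) = 10/3


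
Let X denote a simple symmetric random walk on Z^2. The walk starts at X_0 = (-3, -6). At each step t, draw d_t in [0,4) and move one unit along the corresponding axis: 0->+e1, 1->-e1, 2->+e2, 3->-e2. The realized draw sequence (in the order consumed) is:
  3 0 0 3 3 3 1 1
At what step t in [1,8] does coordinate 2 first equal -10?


6

t=0: X=(-3, -6), d=3 → -e2, X_1=(-3, -7)
t=1: X=(-3, -7), d=0 → +e1, X_2=(-2, -7)
t=2: X=(-2, -7), d=0 → +e1, X_3=(-1, -7)
t=3: X=(-1, -7), d=3 → -e2, X_4=(-1, -8)
t=4: X=(-1, -8), d=3 → -e2, X_5=(-1, -9)
t=5: X=(-1, -9), d=3 → -e2, X_6=(-1, -10)
t=6: X=(-1, -10), d=1 → -e1, X_7=(-2, -10)
t=7: X=(-2, -10), d=1 → -e1, X_8=(-3, -10)


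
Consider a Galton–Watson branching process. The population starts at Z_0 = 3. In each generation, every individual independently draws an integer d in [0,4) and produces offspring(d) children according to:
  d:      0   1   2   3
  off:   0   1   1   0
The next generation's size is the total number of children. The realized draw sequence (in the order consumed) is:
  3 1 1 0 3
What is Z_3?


gen 0: Z_0=3, draws=[3, 1, 1], offspring=[0, 1, 1], Z_1=2
gen 1: Z_1=2, draws=[0, 3], offspring=[0, 0], Z_2=0
gen 2: Z_2=0, draws=[], offspring=[], Z_3=0

0


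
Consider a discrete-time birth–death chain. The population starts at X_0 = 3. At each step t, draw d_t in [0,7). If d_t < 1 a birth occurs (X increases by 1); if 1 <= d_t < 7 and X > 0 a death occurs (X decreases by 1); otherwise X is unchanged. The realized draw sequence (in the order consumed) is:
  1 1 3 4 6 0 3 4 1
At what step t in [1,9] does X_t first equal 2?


t=0: X=3, d=1 → death, X_1=2
t=1: X=2, d=1 → death, X_2=1
t=2: X=1, d=3 → death, X_3=0
t=3: X=0, d=4 → hold, X_4=0
t=4: X=0, d=6 → hold, X_5=0
t=5: X=0, d=0 → birth, X_6=1
t=6: X=1, d=3 → death, X_7=0
t=7: X=0, d=4 → hold, X_8=0
t=8: X=0, d=1 → hold, X_9=0

1


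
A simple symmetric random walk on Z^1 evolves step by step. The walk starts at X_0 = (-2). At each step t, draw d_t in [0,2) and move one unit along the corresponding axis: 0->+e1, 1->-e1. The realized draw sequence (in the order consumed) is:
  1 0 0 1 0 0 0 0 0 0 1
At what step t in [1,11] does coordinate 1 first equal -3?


t=0: X=(-2), d=1 → -e1, X_1=(-3)
t=1: X=(-3), d=0 → +e1, X_2=(-2)
t=2: X=(-2), d=0 → +e1, X_3=(-1)
t=3: X=(-1), d=1 → -e1, X_4=(-2)
t=4: X=(-2), d=0 → +e1, X_5=(-1)
t=5: X=(-1), d=0 → +e1, X_6=(0)
t=6: X=(0), d=0 → +e1, X_7=(1)
t=7: X=(1), d=0 → +e1, X_8=(2)
t=8: X=(2), d=0 → +e1, X_9=(3)
t=9: X=(3), d=0 → +e1, X_10=(4)
t=10: X=(4), d=1 → -e1, X_11=(3)

1


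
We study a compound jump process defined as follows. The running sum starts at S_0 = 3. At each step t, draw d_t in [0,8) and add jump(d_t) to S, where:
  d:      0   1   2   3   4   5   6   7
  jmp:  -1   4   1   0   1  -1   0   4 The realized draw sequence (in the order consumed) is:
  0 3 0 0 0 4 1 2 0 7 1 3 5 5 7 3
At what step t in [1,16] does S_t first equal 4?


t=0: S=3, d=0, jump=-1, S_1=2
t=1: S=2, d=3, jump=0, S_2=2
t=2: S=2, d=0, jump=-1, S_3=1
t=3: S=1, d=0, jump=-1, S_4=0
t=4: S=0, d=0, jump=-1, S_5=-1
t=5: S=-1, d=4, jump=1, S_6=0
t=6: S=0, d=1, jump=4, S_7=4
t=7: S=4, d=2, jump=1, S_8=5
t=8: S=5, d=0, jump=-1, S_9=4
t=9: S=4, d=7, jump=4, S_10=8
t=10: S=8, d=1, jump=4, S_11=12
t=11: S=12, d=3, jump=0, S_12=12
t=12: S=12, d=5, jump=-1, S_13=11
t=13: S=11, d=5, jump=-1, S_14=10
t=14: S=10, d=7, jump=4, S_15=14
t=15: S=14, d=3, jump=0, S_16=14

7


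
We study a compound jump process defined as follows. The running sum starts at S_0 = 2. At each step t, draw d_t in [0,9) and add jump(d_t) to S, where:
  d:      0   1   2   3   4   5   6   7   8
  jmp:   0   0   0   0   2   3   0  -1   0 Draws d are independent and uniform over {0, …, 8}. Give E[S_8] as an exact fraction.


Outcome values over d=0..8: [0, 0, 0, 0, 2, 3, 0, -1, 0]
Σy = 4, Σy² = 14, M = 9
μ = 4/9 = 4/9,  σ² = 14/9 − (4/9)² = 110/81
E[S_8] = 2 + 8·(4/9) = 50/9

50/9


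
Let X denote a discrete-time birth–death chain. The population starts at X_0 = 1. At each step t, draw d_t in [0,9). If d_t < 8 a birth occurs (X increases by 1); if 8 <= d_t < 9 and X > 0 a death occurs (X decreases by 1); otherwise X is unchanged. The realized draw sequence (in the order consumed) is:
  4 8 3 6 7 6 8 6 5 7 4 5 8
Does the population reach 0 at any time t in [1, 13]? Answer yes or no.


no

t=0: X=1, d=4 → birth, X_1=2
t=1: X=2, d=8 → death, X_2=1
t=2: X=1, d=3 → birth, X_3=2
t=3: X=2, d=6 → birth, X_4=3
t=4: X=3, d=7 → birth, X_5=4
t=5: X=4, d=6 → birth, X_6=5
t=6: X=5, d=8 → death, X_7=4
t=7: X=4, d=6 → birth, X_8=5
t=8: X=5, d=5 → birth, X_9=6
t=9: X=6, d=7 → birth, X_10=7
t=10: X=7, d=4 → birth, X_11=8
t=11: X=8, d=5 → birth, X_12=9
t=12: X=9, d=8 → death, X_13=8


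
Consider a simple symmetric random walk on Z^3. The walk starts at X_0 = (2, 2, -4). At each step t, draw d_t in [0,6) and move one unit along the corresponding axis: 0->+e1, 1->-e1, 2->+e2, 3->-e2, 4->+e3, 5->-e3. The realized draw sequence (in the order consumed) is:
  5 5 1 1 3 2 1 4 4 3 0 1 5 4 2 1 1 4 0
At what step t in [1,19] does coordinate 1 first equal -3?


t=0: X=(2, 2, -4), d=5 → -e3, X_1=(2, 2, -5)
t=1: X=(2, 2, -5), d=5 → -e3, X_2=(2, 2, -6)
t=2: X=(2, 2, -6), d=1 → -e1, X_3=(1, 2, -6)
t=3: X=(1, 2, -6), d=1 → -e1, X_4=(0, 2, -6)
t=4: X=(0, 2, -6), d=3 → -e2, X_5=(0, 1, -6)
t=5: X=(0, 1, -6), d=2 → +e2, X_6=(0, 2, -6)
t=6: X=(0, 2, -6), d=1 → -e1, X_7=(-1, 2, -6)
t=7: X=(-1, 2, -6), d=4 → +e3, X_8=(-1, 2, -5)
t=8: X=(-1, 2, -5), d=4 → +e3, X_9=(-1, 2, -4)
t=9: X=(-1, 2, -4), d=3 → -e2, X_10=(-1, 1, -4)
t=10: X=(-1, 1, -4), d=0 → +e1, X_11=(0, 1, -4)
t=11: X=(0, 1, -4), d=1 → -e1, X_12=(-1, 1, -4)
t=12: X=(-1, 1, -4), d=5 → -e3, X_13=(-1, 1, -5)
t=13: X=(-1, 1, -5), d=4 → +e3, X_14=(-1, 1, -4)
t=14: X=(-1, 1, -4), d=2 → +e2, X_15=(-1, 2, -4)
t=15: X=(-1, 2, -4), d=1 → -e1, X_16=(-2, 2, -4)
t=16: X=(-2, 2, -4), d=1 → -e1, X_17=(-3, 2, -4)
t=17: X=(-3, 2, -4), d=4 → +e3, X_18=(-3, 2, -3)
t=18: X=(-3, 2, -3), d=0 → +e1, X_19=(-2, 2, -3)

17


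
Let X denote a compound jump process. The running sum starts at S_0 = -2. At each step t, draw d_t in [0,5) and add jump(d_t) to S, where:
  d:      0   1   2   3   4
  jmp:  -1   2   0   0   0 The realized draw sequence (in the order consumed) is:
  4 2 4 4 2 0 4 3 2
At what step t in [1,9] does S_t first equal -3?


6

t=0: S=-2, d=4, jump=0, S_1=-2
t=1: S=-2, d=2, jump=0, S_2=-2
t=2: S=-2, d=4, jump=0, S_3=-2
t=3: S=-2, d=4, jump=0, S_4=-2
t=4: S=-2, d=2, jump=0, S_5=-2
t=5: S=-2, d=0, jump=-1, S_6=-3
t=6: S=-3, d=4, jump=0, S_7=-3
t=7: S=-3, d=3, jump=0, S_8=-3
t=8: S=-3, d=2, jump=0, S_9=-3


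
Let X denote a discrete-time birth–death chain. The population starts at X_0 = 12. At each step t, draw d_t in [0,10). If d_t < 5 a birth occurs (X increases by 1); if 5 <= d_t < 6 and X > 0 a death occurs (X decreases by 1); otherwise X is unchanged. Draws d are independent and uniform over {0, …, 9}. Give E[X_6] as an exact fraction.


X can drop by at most 1 per step and X_0 = 12 > T = 6, so X_t >= 12 − t >= 6 > 0 for every t <= 6: the floor at 0 (the 'and X > 0' condition) never binds. Hence X_6 = X_0 + Σ_{t<6} Y_t with i.i.d. increments Y_t = y(d_t) ∈ {+1, −1, 0}.
Outcome values over d=0..9: [1, 1, 1, 1, 1, -1, 0, 0, 0, 0]
Σy = 4, Σy² = 6, M = 10
μ = 4/10 = 2/5,  σ² = 6/10 − (2/5)² = 11/25
E[X_6] = 12 + 6·(2/5) = 72/5

72/5


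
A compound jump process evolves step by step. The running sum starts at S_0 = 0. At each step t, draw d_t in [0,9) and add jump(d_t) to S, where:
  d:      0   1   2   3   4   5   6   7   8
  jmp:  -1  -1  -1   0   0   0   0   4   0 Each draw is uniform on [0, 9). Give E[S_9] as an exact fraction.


Outcome values over d=0..8: [-1, -1, -1, 0, 0, 0, 0, 4, 0]
Σy = 1, Σy² = 19, M = 9
μ = 1/9 = 1/9,  σ² = 19/9 − (1/9)² = 170/81
E[S_9] = 0 + 9·(1/9) = 1

1


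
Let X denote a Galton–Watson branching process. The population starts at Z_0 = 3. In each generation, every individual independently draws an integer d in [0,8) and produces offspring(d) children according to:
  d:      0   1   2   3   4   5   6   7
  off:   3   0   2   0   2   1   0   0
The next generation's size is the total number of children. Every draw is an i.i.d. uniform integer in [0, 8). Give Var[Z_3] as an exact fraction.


Outcome values over d=0..7: [3, 0, 2, 0, 2, 1, 0, 0]
Σy = 8, Σy² = 18, M = 8
μ = 8/8 = 1,  σ² = 18/8 − (1)² = 5/4
V_0 = 0, E_0 = 3
V_1 = 5/4·E_0 + (1)²·V_0 = 15/4;  E_1 = 3
V_2 = 5/4·E_1 + (1)²·V_1 = 15/2;  E_2 = 3
V_3 = 5/4·E_2 + (1)²·V_2 = 45/4;  E_3 = 3

45/4


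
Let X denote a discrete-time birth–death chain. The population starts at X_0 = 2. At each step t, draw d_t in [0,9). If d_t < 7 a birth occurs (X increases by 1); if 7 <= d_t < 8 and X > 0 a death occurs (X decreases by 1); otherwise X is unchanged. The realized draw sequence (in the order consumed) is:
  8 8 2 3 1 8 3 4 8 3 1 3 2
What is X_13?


t=0: X=2, d=8 → hold, X_1=2
t=1: X=2, d=8 → hold, X_2=2
t=2: X=2, d=2 → birth, X_3=3
t=3: X=3, d=3 → birth, X_4=4
t=4: X=4, d=1 → birth, X_5=5
t=5: X=5, d=8 → hold, X_6=5
t=6: X=5, d=3 → birth, X_7=6
t=7: X=6, d=4 → birth, X_8=7
t=8: X=7, d=8 → hold, X_9=7
t=9: X=7, d=3 → birth, X_10=8
t=10: X=8, d=1 → birth, X_11=9
t=11: X=9, d=3 → birth, X_12=10
t=12: X=10, d=2 → birth, X_13=11

11


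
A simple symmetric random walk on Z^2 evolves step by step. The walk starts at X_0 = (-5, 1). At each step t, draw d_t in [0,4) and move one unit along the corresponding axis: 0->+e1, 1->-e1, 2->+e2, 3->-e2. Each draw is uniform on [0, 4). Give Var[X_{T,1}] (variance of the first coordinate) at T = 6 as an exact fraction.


3

Outcome values over d=0..3: [1, -1, 0, 0]
Σy = 0, Σy² = 2, M = 4
μ = 0/4 = 0,  σ² = 2/4 − (0)² = 1/2
Independent increments: Var[X_6] = 6·σ² = 6·(1/2) = 3
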